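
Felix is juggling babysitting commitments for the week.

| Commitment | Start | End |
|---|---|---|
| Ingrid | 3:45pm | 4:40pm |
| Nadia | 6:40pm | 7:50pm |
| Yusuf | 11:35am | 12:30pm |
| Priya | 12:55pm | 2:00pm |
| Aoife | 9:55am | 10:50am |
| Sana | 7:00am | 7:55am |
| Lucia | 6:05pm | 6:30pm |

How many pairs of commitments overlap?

0

Sorted by start: Sana, Aoife, Yusuf, Priya, Ingrid, Lucia, Nadia.
Aoife starts after Sana ends, so nothing later overlaps Sana either.
Yusuf starts after Aoife ends, so nothing later overlaps Aoife either.
Priya starts after Yusuf ends, so nothing later overlaps Yusuf either.
Ingrid starts after Priya ends, so nothing later overlaps Priya either.
Lucia starts after Ingrid ends, so nothing later overlaps Ingrid either.
Nadia starts after Lucia ends.
No pair overlaps.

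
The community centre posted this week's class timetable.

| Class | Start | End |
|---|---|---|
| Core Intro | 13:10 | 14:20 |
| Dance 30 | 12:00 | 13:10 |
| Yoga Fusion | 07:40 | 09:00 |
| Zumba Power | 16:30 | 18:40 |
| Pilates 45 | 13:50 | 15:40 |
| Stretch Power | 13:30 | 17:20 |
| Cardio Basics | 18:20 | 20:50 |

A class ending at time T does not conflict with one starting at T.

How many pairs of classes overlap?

Sorted by start: Yoga Fusion, Dance 30, Core Intro, Stretch Power, Pilates 45, Zumba Power, Cardio Basics.
Dance 30 starts after Yoga Fusion ends — done with Yoga Fusion.
Core Intro starts exactly when Dance 30 ends (back-to-back, no overlap) — done with Dance 30.
Stretch Power starts before Core Intro ends → Core Intro and Stretch Power overlap.
Pilates 45 starts before Core Intro ends → Core Intro and Pilates 45 overlap.
Zumba Power starts after Core Intro ends — done with Core Intro.
Pilates 45 starts before Stretch Power ends → Stretch Power and Pilates 45 overlap.
Zumba Power starts before Stretch Power ends → Stretch Power and Zumba Power overlap.
Cardio Basics starts after Stretch Power ends.
Zumba Power starts after Pilates 45 ends — done with Pilates 45.
Cardio Basics starts before Zumba Power ends → Zumba Power and Cardio Basics overlap.
Overlapping pairs: Cardio Basics & Zumba Power, Core Intro & Pilates 45, Core Intro & Stretch Power, Pilates 45 & Stretch Power, Stretch Power & Zumba Power — 5 in total.

5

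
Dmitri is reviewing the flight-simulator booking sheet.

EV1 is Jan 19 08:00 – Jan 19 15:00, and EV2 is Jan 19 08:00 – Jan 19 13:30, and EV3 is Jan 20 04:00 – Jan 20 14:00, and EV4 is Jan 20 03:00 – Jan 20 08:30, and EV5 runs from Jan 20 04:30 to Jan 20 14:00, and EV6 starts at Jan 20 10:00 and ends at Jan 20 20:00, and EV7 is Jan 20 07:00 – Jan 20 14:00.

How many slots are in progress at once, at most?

4

Walk through starts and ends in time order (an end at T is processed before a start at T):
Jan 19 08:00 start EV1 → 1
Jan 19 08:00 start EV2 → 2
Jan 19 13:30 end EV2 → 1
Jan 19 15:00 end EV1 → 0
Jan 20 03:00 start EV4 → 1
Jan 20 04:00 start EV3 → 2
Jan 20 04:30 start EV5 → 3
Jan 20 07:00 start EV7 → 4
Jan 20 08:30 end EV4 → 3
Jan 20 10:00 start EV6 → 4
Jan 20 14:00 end EV3 → 3
Jan 20 14:00 end EV5 → 2
Jan 20 14:00 end EV7 → 1
Jan 20 20:00 end EV6 → 0
Peak is 4, at Jan 20 07:00 (EV3, EV4, EV5, EV7).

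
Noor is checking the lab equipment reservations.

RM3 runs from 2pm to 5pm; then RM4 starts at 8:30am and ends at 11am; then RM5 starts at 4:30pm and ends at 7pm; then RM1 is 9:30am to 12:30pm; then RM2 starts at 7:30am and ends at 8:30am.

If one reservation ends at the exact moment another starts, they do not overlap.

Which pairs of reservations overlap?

Check each pair: they overlap iff neither finishes before the other starts.
Sorted by start: RM2, RM4, RM1, RM3, RM5.
RM4 starts exactly when RM2 ends (back-to-back, no overlap); RM2 is clear from here.
RM1 starts before RM4 ends → RM4 and RM1 overlap.
RM3 starts after RM4 ends; RM4 is clear from here.
RM3 starts after RM1 ends; RM1 is clear from here.
RM5 starts before RM3 ends → RM3 and RM5 overlap.

RM1 & RM4, RM3 & RM5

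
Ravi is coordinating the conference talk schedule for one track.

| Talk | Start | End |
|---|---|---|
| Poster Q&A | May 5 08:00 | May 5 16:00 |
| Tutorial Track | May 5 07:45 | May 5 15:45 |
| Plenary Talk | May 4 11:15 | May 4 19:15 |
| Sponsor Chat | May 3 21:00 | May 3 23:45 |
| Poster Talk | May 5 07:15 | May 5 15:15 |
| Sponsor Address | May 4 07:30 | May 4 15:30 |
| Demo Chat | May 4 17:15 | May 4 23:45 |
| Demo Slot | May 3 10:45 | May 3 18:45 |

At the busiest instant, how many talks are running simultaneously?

3

Walk through starts and ends in time order (an end at T is processed before a start at T):
May 3 10:45 start Demo Slot → 1
May 3 18:45 end Demo Slot → 0
May 3 21:00 start Sponsor Chat → 1
May 3 23:45 end Sponsor Chat → 0
May 4 07:30 start Sponsor Address → 1
May 4 11:15 start Plenary Talk → 2
May 4 15:30 end Sponsor Address → 1
May 4 17:15 start Demo Chat → 2
May 4 19:15 end Plenary Talk → 1
May 4 23:45 end Demo Chat → 0
May 5 07:15 start Poster Talk → 1
May 5 07:45 start Tutorial Track → 2
May 5 08:00 start Poster Q&A → 3
May 5 15:15 end Poster Talk → 2
May 5 15:45 end Tutorial Track → 1
May 5 16:00 end Poster Q&A → 0
Peak is 3, at May 5 08:00 (Poster Q&A, Poster Talk, Tutorial Track).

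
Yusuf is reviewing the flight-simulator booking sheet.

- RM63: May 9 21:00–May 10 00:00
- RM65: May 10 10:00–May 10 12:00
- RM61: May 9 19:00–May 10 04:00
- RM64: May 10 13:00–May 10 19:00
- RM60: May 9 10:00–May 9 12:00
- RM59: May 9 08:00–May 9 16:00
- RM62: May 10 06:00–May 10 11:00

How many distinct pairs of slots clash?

Sorted by start: RM59, RM60, RM61, RM63, RM62, RM65, RM64.
RM60 starts before RM59 ends → RM59 and RM60 overlap.
RM61 starts after RM59 ends — done with RM59.
RM61 starts after RM60 ends — done with RM60.
RM63 starts before RM61 ends → RM61 and RM63 overlap.
RM62 starts after RM61 ends — done with RM61.
RM62 starts after RM63 ends — done with RM63.
RM65 starts before RM62 ends → RM62 and RM65 overlap.
RM64 starts after RM62 ends.
RM64 starts after RM65 ends.
Overlapping pairs: RM59 & RM60, RM61 & RM63, RM62 & RM65 — 3 in total.

3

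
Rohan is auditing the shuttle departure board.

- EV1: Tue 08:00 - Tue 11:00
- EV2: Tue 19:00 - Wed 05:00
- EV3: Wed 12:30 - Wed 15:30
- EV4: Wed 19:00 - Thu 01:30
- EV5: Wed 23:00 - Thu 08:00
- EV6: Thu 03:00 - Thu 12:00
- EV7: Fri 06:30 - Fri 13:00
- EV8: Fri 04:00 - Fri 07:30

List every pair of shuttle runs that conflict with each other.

Sorted by start: EV1, EV2, EV3, EV4, EV5, EV6, EV8, EV7.
EV2 starts after EV1 ends, so nothing later overlaps EV1 either.
EV3 starts after EV2 ends, so nothing later overlaps EV2 either.
EV4 starts after EV3 ends, so nothing later overlaps EV3 either.
EV5 starts before EV4 ends → EV4 and EV5 overlap.
EV6 starts after EV4 ends, so nothing later overlaps EV4 either.
EV6 starts before EV5 ends → EV5 and EV6 overlap.
EV8 starts after EV5 ends, so nothing later overlaps EV5 either.
EV8 starts after EV6 ends, so nothing later overlaps EV6 either.
EV7 starts before EV8 ends → EV8 and EV7 overlap.

EV4 & EV5, EV5 & EV6, EV7 & EV8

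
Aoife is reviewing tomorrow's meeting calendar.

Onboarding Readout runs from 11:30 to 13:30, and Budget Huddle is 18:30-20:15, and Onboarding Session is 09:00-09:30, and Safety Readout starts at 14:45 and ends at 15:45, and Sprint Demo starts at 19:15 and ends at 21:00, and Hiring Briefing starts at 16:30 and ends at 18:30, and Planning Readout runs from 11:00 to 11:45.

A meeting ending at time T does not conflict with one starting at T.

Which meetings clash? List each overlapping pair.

Budget Huddle & Sprint Demo, Onboarding Readout & Planning Readout

Two intervals overlap when each starts before the other ends.
Sorted by start: Onboarding Session, Planning Readout, Onboarding Readout, Safety Readout, Hiring Briefing, Budget Huddle, Sprint Demo.
Planning Readout starts after Onboarding Session ends, so nothing later overlaps Onboarding Session either.
Onboarding Readout starts before Planning Readout ends → Planning Readout and Onboarding Readout overlap.
Safety Readout starts after Planning Readout ends, so nothing later overlaps Planning Readout either.
Safety Readout starts after Onboarding Readout ends, so nothing later overlaps Onboarding Readout either.
Hiring Briefing starts after Safety Readout ends, so nothing later overlaps Safety Readout either.
Budget Huddle starts exactly when Hiring Briefing ends (back-to-back, no overlap), so nothing later overlaps Hiring Briefing either.
Sprint Demo starts before Budget Huddle ends → Budget Huddle and Sprint Demo overlap.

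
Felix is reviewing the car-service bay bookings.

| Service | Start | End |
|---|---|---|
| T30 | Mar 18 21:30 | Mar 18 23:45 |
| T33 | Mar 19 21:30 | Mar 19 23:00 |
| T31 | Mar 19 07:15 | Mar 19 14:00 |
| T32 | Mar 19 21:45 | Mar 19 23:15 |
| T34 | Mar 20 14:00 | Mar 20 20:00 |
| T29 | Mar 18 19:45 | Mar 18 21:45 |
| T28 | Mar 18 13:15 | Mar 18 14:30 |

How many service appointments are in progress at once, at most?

Walk through starts and ends in time order (an end at T is processed before a start at T):
Mar 18 13:15 start T28 → 1
Mar 18 14:30 end T28 → 0
Mar 18 19:45 start T29 → 1
Mar 18 21:30 start T30 → 2
Mar 18 21:45 end T29 → 1
Mar 18 23:45 end T30 → 0
Mar 19 07:15 start T31 → 1
Mar 19 14:00 end T31 → 0
Mar 19 21:30 start T33 → 1
Mar 19 21:45 start T32 → 2
Mar 19 23:00 end T33 → 1
Mar 19 23:15 end T32 → 0
Mar 20 14:00 start T34 → 1
Mar 20 20:00 end T34 → 0
Peak is 2, at Mar 18 21:30 (T29, T30).

2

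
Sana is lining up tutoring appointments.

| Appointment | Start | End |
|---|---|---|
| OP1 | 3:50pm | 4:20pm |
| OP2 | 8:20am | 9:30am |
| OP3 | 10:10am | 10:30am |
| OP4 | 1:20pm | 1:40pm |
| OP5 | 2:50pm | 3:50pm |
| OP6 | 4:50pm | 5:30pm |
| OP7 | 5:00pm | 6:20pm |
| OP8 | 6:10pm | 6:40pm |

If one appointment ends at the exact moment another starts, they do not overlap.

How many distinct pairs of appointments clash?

Sorted by start: OP2, OP3, OP4, OP5, OP1, OP6, OP7, OP8.
OP3 starts after OP2 ends, so nothing later overlaps OP2 either.
OP4 starts after OP3 ends, so nothing later overlaps OP3 either.
OP5 starts after OP4 ends, so nothing later overlaps OP4 either.
OP1 starts exactly when OP5 ends (back-to-back, no overlap), so nothing later overlaps OP5 either.
OP6 starts after OP1 ends, so nothing later overlaps OP1 either.
OP7 starts before OP6 ends → OP6 and OP7 overlap.
OP8 starts after OP6 ends.
OP8 starts before OP7 ends → OP7 and OP8 overlap.
Overlapping pairs: OP6 & OP7, OP7 & OP8 — 2 in total.

2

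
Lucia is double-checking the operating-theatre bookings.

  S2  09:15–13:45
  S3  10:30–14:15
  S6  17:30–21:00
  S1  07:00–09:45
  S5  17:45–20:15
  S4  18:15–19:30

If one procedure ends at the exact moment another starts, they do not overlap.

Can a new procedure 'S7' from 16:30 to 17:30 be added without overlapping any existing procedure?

S1: ends 09:45 at or before S7 starts 16:30 → clear.
S2: ends 13:45 at or before S7 starts 16:30 → clear.
S3: ends 14:15 at or before S7 starts 16:30 → clear.
S6: starts 17:30 at or after S7 ends 17:30 → clear.
S5: starts 17:45 at or after S7 ends 17:30 → clear.
S4: starts 18:15 at or after S7 ends 17:30 → clear.

Yes — the slot is free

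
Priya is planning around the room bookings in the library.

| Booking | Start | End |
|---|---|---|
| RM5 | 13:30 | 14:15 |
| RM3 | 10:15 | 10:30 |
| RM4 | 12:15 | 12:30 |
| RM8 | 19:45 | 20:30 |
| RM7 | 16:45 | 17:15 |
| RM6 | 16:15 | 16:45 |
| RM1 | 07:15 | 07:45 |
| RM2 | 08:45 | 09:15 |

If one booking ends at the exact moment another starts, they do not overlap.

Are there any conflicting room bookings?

No

Sorted by start: RM1, RM2, RM3, RM4, RM5, RM6, RM7, RM8.
RM2 starts after RM1 ends — done with RM1.
RM3 starts after RM2 ends — done with RM2.
RM4 starts after RM3 ends — done with RM3.
RM5 starts after RM4 ends — done with RM4.
RM6 starts after RM5 ends — done with RM5.
RM7 starts exactly when RM6 ends (back-to-back, no overlap) — done with RM6.
RM8 starts after RM7 ends.
Every pair is clear; the schedule has no overlaps.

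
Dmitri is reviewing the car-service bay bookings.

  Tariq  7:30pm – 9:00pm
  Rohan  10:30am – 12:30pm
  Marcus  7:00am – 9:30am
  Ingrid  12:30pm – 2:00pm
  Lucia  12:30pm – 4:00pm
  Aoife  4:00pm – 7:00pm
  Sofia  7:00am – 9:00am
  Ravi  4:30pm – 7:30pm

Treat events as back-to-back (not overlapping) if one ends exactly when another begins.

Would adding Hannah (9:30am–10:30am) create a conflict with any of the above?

No — it doesn't clash with anything

Marcus: ends 9:30am at or before Hannah starts 9:30am → clear.
Sofia: ends 9:00am at or before Hannah starts 9:30am → clear.
Rohan: starts 10:30am at or after Hannah ends 10:30am → clear.
Ingrid: starts 12:30pm at or after Hannah ends 10:30am → clear.
Lucia: starts 12:30pm at or after Hannah ends 10:30am → clear.
Aoife: starts 4:00pm at or after Hannah ends 10:30am → clear.
Ravi: starts 4:30pm at or after Hannah ends 10:30am → clear.
Tariq: starts 7:30pm at or after Hannah ends 10:30am → clear.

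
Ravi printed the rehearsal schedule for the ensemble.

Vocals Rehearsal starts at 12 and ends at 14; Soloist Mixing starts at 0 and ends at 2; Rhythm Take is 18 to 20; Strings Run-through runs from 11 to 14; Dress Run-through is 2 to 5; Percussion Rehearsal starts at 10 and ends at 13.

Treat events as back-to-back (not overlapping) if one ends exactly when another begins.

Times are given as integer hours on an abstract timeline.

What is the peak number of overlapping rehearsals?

Sort all start/end points and keep a running count:
0 start Soloist Mixing → 1
2 end Soloist Mixing → 0
2 start Dress Run-through → 1
5 end Dress Run-through → 0
10 start Percussion Rehearsal → 1
11 start Strings Run-through → 2
12 start Vocals Rehearsal → 3
13 end Percussion Rehearsal → 2
14 end Strings Run-through → 1
14 end Vocals Rehearsal → 0
18 start Rhythm Take → 1
20 end Rhythm Take → 0
Peak is 3, at 12 (Percussion Rehearsal, Strings Run-through, Vocals Rehearsal).

3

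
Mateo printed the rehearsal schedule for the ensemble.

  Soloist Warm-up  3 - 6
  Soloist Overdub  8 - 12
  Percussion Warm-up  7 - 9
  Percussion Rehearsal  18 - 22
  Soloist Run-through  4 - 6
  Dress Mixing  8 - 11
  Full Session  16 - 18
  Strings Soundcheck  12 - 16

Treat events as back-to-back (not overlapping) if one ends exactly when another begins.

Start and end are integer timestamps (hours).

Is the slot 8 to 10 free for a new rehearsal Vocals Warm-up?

No — it overlaps Dress Mixing, Percussion Warm-up, Soloist Overdub

Soloist Warm-up: ends 6 at or before Vocals Warm-up starts 8 → clear.
Soloist Run-through: ends 6 at or before Vocals Warm-up starts 8 → clear.
Percussion Warm-up: starts 7 before Vocals Warm-up ends 10, and ends 9 after Vocals Warm-up starts 8 → overlap.
Dress Mixing: starts 8 before Vocals Warm-up ends 10, and ends 11 after Vocals Warm-up starts 8 → overlap.
Soloist Overdub: starts 8 before Vocals Warm-up ends 10, and ends 12 after Vocals Warm-up starts 8 → overlap.
Strings Soundcheck: starts 12 at or after Vocals Warm-up ends 10 → clear.
Full Session: starts 16 at or after Vocals Warm-up ends 10 → clear.
Percussion Rehearsal: starts 18 at or after Vocals Warm-up ends 10 → clear.
Vocals Warm-up overlaps Dress Mixing, Percussion Warm-up, Soloist Overdub.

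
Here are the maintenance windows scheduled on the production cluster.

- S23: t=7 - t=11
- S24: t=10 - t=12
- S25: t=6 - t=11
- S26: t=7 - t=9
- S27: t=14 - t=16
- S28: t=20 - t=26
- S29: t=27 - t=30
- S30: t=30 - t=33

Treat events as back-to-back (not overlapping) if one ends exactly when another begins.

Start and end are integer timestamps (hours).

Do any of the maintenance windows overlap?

Yes

Check each pair: they overlap iff neither finishes before the other starts.
Sorted by start: S25, S23, S26, S24, S27, S28, S29, S30.
S23 starts before S25 ends → S25 and S23 overlap.
That's a conflict, so the schedule is not conflict-free.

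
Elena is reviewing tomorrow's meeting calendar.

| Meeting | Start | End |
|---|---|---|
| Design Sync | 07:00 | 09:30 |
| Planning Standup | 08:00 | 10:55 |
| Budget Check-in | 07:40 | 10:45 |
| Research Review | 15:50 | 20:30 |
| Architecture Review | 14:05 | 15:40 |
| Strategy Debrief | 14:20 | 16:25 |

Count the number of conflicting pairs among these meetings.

5

Sorted by start: Design Sync, Budget Check-in, Planning Standup, Architecture Review, Strategy Debrief, Research Review.
Budget Check-in starts before Design Sync ends → Design Sync and Budget Check-in overlap.
Planning Standup starts before Design Sync ends → Design Sync and Planning Standup overlap.
Architecture Review starts after Design Sync ends — done with Design Sync.
Planning Standup starts before Budget Check-in ends → Budget Check-in and Planning Standup overlap.
Architecture Review starts after Budget Check-in ends — done with Budget Check-in.
Architecture Review starts after Planning Standup ends — done with Planning Standup.
Strategy Debrief starts before Architecture Review ends → Architecture Review and Strategy Debrief overlap.
Research Review starts after Architecture Review ends.
Research Review starts before Strategy Debrief ends → Strategy Debrief and Research Review overlap.
Overlapping pairs: Architecture Review & Strategy Debrief, Budget Check-in & Design Sync, Budget Check-in & Planning Standup, Design Sync & Planning Standup, Research Review & Strategy Debrief — 5 in total.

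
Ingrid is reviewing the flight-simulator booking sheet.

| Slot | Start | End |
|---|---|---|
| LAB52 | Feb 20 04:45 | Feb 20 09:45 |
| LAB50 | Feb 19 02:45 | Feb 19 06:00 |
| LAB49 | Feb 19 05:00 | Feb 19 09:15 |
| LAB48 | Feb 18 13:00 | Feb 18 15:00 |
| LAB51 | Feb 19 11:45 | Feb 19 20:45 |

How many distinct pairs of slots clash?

Sorted by start: LAB48, LAB50, LAB49, LAB51, LAB52.
LAB50 starts after LAB48 ends, so nothing later overlaps LAB48 either.
LAB49 starts before LAB50 ends → LAB50 and LAB49 overlap.
LAB51 starts after LAB50 ends, so nothing later overlaps LAB50 either.
LAB51 starts after LAB49 ends, so nothing later overlaps LAB49 either.
LAB52 starts after LAB51 ends.
Overlapping pairs: LAB49 & LAB50 — 1 in total.

1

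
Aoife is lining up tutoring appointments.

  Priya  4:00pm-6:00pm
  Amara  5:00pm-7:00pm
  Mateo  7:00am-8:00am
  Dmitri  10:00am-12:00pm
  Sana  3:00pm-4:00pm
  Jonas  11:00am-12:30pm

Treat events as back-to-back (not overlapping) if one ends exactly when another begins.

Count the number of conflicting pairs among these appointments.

2

Sorted by start: Mateo, Dmitri, Jonas, Sana, Priya, Amara.
Dmitri starts after Mateo ends — done with Mateo.
Jonas starts before Dmitri ends → Dmitri and Jonas overlap.
Sana starts after Dmitri ends — done with Dmitri.
Sana starts after Jonas ends — done with Jonas.
Priya starts exactly when Sana ends (back-to-back, no overlap) — done with Sana.
Amara starts before Priya ends → Priya and Amara overlap.
Overlapping pairs: Amara & Priya, Dmitri & Jonas — 2 in total.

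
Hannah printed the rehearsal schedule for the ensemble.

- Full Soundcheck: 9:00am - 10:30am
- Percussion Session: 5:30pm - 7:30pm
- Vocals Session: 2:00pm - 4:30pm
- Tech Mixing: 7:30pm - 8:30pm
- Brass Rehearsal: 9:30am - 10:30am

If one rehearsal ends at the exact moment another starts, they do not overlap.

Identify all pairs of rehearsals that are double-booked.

Brass Rehearsal & Full Soundcheck

Two intervals overlap when each starts before the other ends.
Sorted by start: Full Soundcheck, Brass Rehearsal, Vocals Session, Percussion Session, Tech Mixing.
Brass Rehearsal starts before Full Soundcheck ends → Full Soundcheck and Brass Rehearsal overlap.
Vocals Session starts after Full Soundcheck ends, so nothing later overlaps Full Soundcheck either.
Vocals Session starts after Brass Rehearsal ends, so nothing later overlaps Brass Rehearsal either.
Percussion Session starts after Vocals Session ends, so nothing later overlaps Vocals Session either.
Tech Mixing starts exactly when Percussion Session ends (back-to-back, no overlap).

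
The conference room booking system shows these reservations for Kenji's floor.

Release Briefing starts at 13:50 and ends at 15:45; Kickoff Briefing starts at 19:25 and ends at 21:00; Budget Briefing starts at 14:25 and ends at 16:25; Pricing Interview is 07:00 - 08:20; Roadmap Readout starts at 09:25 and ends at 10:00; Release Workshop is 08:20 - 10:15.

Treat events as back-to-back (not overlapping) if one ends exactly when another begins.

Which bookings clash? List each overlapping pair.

Budget Briefing & Release Briefing, Release Workshop & Roadmap Readout

Sorted by start: Pricing Interview, Release Workshop, Roadmap Readout, Release Briefing, Budget Briefing, Kickoff Briefing.
Release Workshop starts exactly when Pricing Interview ends (back-to-back, no overlap) — done with Pricing Interview.
Roadmap Readout starts before Release Workshop ends → Release Workshop and Roadmap Readout overlap.
Release Briefing starts after Release Workshop ends — done with Release Workshop.
Release Briefing starts after Roadmap Readout ends — done with Roadmap Readout.
Budget Briefing starts before Release Briefing ends → Release Briefing and Budget Briefing overlap.
Kickoff Briefing starts after Release Briefing ends.
Kickoff Briefing starts after Budget Briefing ends.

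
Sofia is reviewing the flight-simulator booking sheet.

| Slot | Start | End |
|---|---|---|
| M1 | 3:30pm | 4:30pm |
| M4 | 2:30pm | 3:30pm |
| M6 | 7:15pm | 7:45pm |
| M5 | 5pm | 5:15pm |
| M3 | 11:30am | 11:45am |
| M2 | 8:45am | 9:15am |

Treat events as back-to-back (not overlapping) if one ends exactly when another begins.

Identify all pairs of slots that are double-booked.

Check each pair: they overlap iff neither finishes before the other starts.
Sorted by start: M2, M3, M4, M1, M5, M6.
M3 starts after M2 ends — done with M2.
M4 starts after M3 ends — done with M3.
M1 starts exactly when M4 ends (back-to-back, no overlap) — done with M4.
M5 starts after M1 ends — done with M1.
M6 starts after M5 ends.

no conflicts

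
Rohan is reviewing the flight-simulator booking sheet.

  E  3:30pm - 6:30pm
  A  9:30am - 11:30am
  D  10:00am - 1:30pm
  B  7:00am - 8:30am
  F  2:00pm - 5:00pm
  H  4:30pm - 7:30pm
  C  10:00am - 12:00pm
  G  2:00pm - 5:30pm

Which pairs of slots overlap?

Sorted by start: B, A, C, D, F, G, E, H.
A starts after B ends — done with B.
C starts before A ends → A and C overlap.
D starts before A ends → A and D overlap.
F starts after A ends — done with A.
D starts before C ends → C and D overlap.
F starts after C ends — done with C.
F starts after D ends — done with D.
G starts before F ends → F and G overlap.
E starts before F ends → F and E overlap.
H starts before F ends → F and H overlap.
E starts before G ends → G and E overlap.
H starts before G ends → G and H overlap.
H starts before E ends → E and H overlap.

A & C, A & D, C & D, E & F, E & G, E & H, F & G, F & H, G & H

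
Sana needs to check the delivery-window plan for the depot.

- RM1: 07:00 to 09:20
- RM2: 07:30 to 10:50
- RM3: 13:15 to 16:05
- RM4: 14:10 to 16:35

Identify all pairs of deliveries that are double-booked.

Sorted by start: RM1, RM2, RM3, RM4.
RM2 starts before RM1 ends → RM1 and RM2 overlap.
RM3 starts after RM1 ends, so nothing later overlaps RM1 either.
RM3 starts after RM2 ends, so nothing later overlaps RM2 either.
RM4 starts before RM3 ends → RM3 and RM4 overlap.

RM1 & RM2, RM3 & RM4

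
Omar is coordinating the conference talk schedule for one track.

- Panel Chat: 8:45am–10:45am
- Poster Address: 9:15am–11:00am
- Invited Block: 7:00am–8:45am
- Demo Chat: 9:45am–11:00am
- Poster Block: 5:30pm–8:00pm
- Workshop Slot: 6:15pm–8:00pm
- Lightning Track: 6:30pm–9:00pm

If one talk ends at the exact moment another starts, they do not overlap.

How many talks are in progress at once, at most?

Sort all start/end points and keep a running count:
7:00am start Invited Block → 1
8:45am end Invited Block → 0
8:45am start Panel Chat → 1
9:15am start Poster Address → 2
9:45am start Demo Chat → 3
10:45am end Panel Chat → 2
11:00am end Demo Chat → 1
11:00am end Poster Address → 0
5:30pm start Poster Block → 1
6:15pm start Workshop Slot → 2
6:30pm start Lightning Track → 3
8:00pm end Poster Block → 2
8:00pm end Workshop Slot → 1
9:00pm end Lightning Track → 0
Peak is 3, at 9:45am (Demo Chat, Panel Chat, Poster Address).

3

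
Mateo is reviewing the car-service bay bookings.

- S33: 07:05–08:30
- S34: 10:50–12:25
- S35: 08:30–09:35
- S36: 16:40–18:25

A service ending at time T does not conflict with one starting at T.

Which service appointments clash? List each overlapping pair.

no conflicts

Sorted by start: S33, S35, S34, S36.
S35 starts exactly when S33 ends (back-to-back, no overlap); S33 is clear from here.
S34 starts after S35 ends; S35 is clear from here.
S36 starts after S34 ends.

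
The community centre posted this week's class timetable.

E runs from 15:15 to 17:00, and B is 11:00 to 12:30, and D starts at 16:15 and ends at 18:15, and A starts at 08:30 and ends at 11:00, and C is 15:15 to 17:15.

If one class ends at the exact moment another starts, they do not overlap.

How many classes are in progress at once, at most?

3

Sweep the timeline, counting +1 at each start and −1 at each end (ends before starts at a tie):
08:30 start A → 1
11:00 end A → 0
11:00 start B → 1
12:30 end B → 0
15:15 start C → 1
15:15 start E → 2
16:15 start D → 3
17:00 end E → 2
17:15 end C → 1
18:15 end D → 0
Peak is 3, at 16:15 (C, D, E).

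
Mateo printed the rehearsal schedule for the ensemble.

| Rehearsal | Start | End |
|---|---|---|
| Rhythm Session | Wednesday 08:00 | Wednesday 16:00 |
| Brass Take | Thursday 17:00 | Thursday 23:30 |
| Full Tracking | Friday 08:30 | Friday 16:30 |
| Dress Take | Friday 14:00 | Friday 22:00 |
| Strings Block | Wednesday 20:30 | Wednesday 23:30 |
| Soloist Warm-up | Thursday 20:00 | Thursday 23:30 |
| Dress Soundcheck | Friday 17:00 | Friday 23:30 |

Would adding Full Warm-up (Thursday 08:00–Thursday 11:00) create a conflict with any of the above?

Rhythm Session: ends Wednesday 16:00 at or before Full Warm-up starts Thursday 08:00 → clear.
Strings Block: ends Wednesday 23:30 at or before Full Warm-up starts Thursday 08:00 → clear.
Brass Take: starts Thursday 17:00 at or after Full Warm-up ends Thursday 11:00 → clear.
Soloist Warm-up: starts Thursday 20:00 at or after Full Warm-up ends Thursday 11:00 → clear.
Full Tracking: starts Friday 08:30 at or after Full Warm-up ends Thursday 11:00 → clear.
Dress Take: starts Friday 14:00 at or after Full Warm-up ends Thursday 11:00 → clear.
Dress Soundcheck: starts Friday 17:00 at or after Full Warm-up ends Thursday 11:00 → clear.

No — it doesn't clash with anything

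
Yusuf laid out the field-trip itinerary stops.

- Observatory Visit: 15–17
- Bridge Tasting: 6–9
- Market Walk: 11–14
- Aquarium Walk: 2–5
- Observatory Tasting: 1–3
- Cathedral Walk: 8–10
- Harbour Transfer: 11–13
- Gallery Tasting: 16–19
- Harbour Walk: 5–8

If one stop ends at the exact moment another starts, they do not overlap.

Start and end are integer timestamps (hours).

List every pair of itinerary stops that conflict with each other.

Sorted by start: Observatory Tasting, Aquarium Walk, Harbour Walk, Bridge Tasting, Cathedral Walk, Harbour Transfer, Market Walk, Observatory Visit, Gallery Tasting.
Aquarium Walk starts before Observatory Tasting ends → Observatory Tasting and Aquarium Walk overlap.
Harbour Walk starts after Observatory Tasting ends, so Observatory Tasting has no further overlaps.
Harbour Walk starts exactly when Aquarium Walk ends (back-to-back, no overlap), so Aquarium Walk has no further overlaps.
Bridge Tasting starts before Harbour Walk ends → Harbour Walk and Bridge Tasting overlap.
Cathedral Walk starts exactly when Harbour Walk ends (back-to-back, no overlap), so Harbour Walk has no further overlaps.
Cathedral Walk starts before Bridge Tasting ends → Bridge Tasting and Cathedral Walk overlap.
Harbour Transfer starts after Bridge Tasting ends, so Bridge Tasting has no further overlaps.
Harbour Transfer starts after Cathedral Walk ends, so Cathedral Walk has no further overlaps.
Market Walk starts before Harbour Transfer ends → Harbour Transfer and Market Walk overlap.
Observatory Visit starts after Harbour Transfer ends, so Harbour Transfer has no further overlaps.
Observatory Visit starts after Market Walk ends, so Market Walk has no further overlaps.
Gallery Tasting starts before Observatory Visit ends → Observatory Visit and Gallery Tasting overlap.

Aquarium Walk & Observatory Tasting, Bridge Tasting & Cathedral Walk, Bridge Tasting & Harbour Walk, Gallery Tasting & Observatory Visit, Harbour Transfer & Market Walk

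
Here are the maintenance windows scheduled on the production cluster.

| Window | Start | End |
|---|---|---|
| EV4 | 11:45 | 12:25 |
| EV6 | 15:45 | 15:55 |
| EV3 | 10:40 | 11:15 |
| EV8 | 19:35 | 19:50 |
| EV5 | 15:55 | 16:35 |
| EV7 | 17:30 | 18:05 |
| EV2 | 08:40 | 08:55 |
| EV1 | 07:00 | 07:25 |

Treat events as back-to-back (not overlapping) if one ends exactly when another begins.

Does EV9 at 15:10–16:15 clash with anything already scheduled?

Yes — it overlaps EV5, EV6

EV1: ends 07:25 at or before EV9 starts 15:10 → clear.
EV2: ends 08:55 at or before EV9 starts 15:10 → clear.
EV3: ends 11:15 at or before EV9 starts 15:10 → clear.
EV4: ends 12:25 at or before EV9 starts 15:10 → clear.
EV6: starts 15:45 before EV9 ends 16:15, and ends 15:55 after EV9 starts 15:10 → overlap.
EV5: starts 15:55 before EV9 ends 16:15, and ends 16:35 after EV9 starts 15:10 → overlap.
EV7: starts 17:30 at or after EV9 ends 16:15 → clear.
EV8: starts 19:35 at or after EV9 ends 16:15 → clear.
EV9 overlaps EV5, EV6.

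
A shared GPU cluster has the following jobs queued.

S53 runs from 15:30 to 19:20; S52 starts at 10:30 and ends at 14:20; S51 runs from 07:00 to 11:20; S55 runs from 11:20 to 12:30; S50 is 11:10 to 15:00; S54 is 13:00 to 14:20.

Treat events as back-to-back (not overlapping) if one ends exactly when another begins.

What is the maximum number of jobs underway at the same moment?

Sweep the timeline, counting +1 at each start and −1 at each end (ends before starts at a tie):
07:00 start S51 → 1
10:30 start S52 → 2
11:10 start S50 → 3
11:20 end S51 → 2
11:20 start S55 → 3
12:30 end S55 → 2
13:00 start S54 → 3
14:20 end S52 → 2
14:20 end S54 → 1
15:00 end S50 → 0
15:30 start S53 → 1
19:20 end S53 → 0
Peak is 3, at 11:10 (S50, S51, S52).

3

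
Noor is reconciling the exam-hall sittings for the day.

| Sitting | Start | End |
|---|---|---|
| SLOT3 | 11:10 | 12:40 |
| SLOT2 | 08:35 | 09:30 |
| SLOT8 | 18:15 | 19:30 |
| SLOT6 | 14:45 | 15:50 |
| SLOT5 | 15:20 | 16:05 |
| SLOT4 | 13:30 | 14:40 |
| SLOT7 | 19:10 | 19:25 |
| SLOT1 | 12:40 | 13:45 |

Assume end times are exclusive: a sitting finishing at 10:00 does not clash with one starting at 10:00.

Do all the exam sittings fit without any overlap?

Sorted by start: SLOT2, SLOT3, SLOT1, SLOT4, SLOT6, SLOT5, SLOT8, SLOT7.
SLOT3 starts after SLOT2 ends — done with SLOT2.
SLOT1 starts exactly when SLOT3 ends (back-to-back, no overlap) — done with SLOT3.
SLOT4 starts before SLOT1 ends → SLOT1 and SLOT4 overlap.
That's a conflict, so the schedule is not conflict-free.

No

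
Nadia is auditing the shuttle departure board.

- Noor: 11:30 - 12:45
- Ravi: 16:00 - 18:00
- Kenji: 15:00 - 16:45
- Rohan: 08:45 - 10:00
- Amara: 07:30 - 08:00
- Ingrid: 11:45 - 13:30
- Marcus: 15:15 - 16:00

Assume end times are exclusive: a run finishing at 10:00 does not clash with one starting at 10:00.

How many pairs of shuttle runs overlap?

Two intervals overlap when each starts before the other ends.
Sorted by start: Amara, Rohan, Noor, Ingrid, Kenji, Marcus, Ravi.
Rohan starts after Amara ends; Amara is clear from here.
Noor starts after Rohan ends; Rohan is clear from here.
Ingrid starts before Noor ends → Noor and Ingrid overlap.
Kenji starts after Noor ends; Noor is clear from here.
Kenji starts after Ingrid ends; Ingrid is clear from here.
Marcus starts before Kenji ends → Kenji and Marcus overlap.
Ravi starts before Kenji ends → Kenji and Ravi overlap.
Ravi starts exactly when Marcus ends (back-to-back, no overlap).
Overlapping pairs: Ingrid & Noor, Kenji & Marcus, Kenji & Ravi — 3 in total.

3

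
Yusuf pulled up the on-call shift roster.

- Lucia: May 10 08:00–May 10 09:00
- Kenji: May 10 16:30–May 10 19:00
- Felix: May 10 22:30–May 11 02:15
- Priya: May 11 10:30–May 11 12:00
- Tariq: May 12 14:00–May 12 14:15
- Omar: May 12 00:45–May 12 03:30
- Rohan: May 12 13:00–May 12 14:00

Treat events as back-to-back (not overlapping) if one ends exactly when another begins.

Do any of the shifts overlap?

No

Check each pair: they overlap iff neither finishes before the other starts.
Sorted by start: Lucia, Kenji, Felix, Priya, Omar, Rohan, Tariq.
Kenji starts after Lucia ends; Lucia is clear from here.
Felix starts after Kenji ends; Kenji is clear from here.
Priya starts after Felix ends; Felix is clear from here.
Omar starts after Priya ends; Priya is clear from here.
Rohan starts after Omar ends; Omar is clear from here.
Tariq starts exactly when Rohan ends (back-to-back, no overlap).
Every pair is clear; the schedule has no overlaps.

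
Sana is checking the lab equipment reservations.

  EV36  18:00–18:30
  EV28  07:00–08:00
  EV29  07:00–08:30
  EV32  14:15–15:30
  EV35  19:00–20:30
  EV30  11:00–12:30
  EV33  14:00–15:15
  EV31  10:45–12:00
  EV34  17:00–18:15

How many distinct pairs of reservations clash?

4

Sorted by start: EV28, EV29, EV31, EV30, EV33, EV32, EV34, EV36, EV35.
EV29 starts before EV28 ends → EV28 and EV29 overlap.
EV31 starts after EV28 ends, so EV28 has no further overlaps.
EV31 starts after EV29 ends, so EV29 has no further overlaps.
EV30 starts before EV31 ends → EV31 and EV30 overlap.
EV33 starts after EV31 ends, so EV31 has no further overlaps.
EV33 starts after EV30 ends, so EV30 has no further overlaps.
EV32 starts before EV33 ends → EV33 and EV32 overlap.
EV34 starts after EV33 ends, so EV33 has no further overlaps.
EV34 starts after EV32 ends, so EV32 has no further overlaps.
EV36 starts before EV34 ends → EV34 and EV36 overlap.
EV35 starts after EV34 ends.
EV35 starts after EV36 ends.
Overlapping pairs: EV28 & EV29, EV30 & EV31, EV32 & EV33, EV34 & EV36 — 4 in total.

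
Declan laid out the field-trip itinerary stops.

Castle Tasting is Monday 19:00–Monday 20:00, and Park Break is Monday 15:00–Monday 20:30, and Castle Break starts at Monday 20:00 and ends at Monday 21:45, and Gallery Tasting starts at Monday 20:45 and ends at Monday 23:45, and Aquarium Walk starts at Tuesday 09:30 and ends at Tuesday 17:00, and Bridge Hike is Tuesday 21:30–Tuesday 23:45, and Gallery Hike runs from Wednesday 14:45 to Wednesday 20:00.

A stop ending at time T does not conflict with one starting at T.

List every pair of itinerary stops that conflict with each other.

Check each pair: they overlap iff neither finishes before the other starts.
Sorted by start: Park Break, Castle Tasting, Castle Break, Gallery Tasting, Aquarium Walk, Bridge Hike, Gallery Hike.
Castle Tasting starts before Park Break ends → Park Break and Castle Tasting overlap.
Castle Break starts before Park Break ends → Park Break and Castle Break overlap.
Gallery Tasting starts after Park Break ends, so Park Break has no further overlaps.
Castle Break starts exactly when Castle Tasting ends (back-to-back, no overlap), so Castle Tasting has no further overlaps.
Gallery Tasting starts before Castle Break ends → Castle Break and Gallery Tasting overlap.
Aquarium Walk starts after Castle Break ends, so Castle Break has no further overlaps.
Aquarium Walk starts after Gallery Tasting ends, so Gallery Tasting has no further overlaps.
Bridge Hike starts after Aquarium Walk ends, so Aquarium Walk has no further overlaps.
Gallery Hike starts after Bridge Hike ends.

Castle Break & Gallery Tasting, Castle Break & Park Break, Castle Tasting & Park Break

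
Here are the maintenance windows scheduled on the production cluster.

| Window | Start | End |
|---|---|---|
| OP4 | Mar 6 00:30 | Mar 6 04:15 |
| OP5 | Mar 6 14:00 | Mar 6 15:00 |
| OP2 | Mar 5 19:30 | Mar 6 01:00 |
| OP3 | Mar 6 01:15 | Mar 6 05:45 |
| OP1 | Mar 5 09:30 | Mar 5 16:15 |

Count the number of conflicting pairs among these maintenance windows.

Check each pair: they overlap iff neither finishes before the other starts.
Sorted by start: OP1, OP2, OP4, OP3, OP5.
OP2 starts after OP1 ends; OP1 is clear from here.
OP4 starts before OP2 ends → OP2 and OP4 overlap.
OP3 starts after OP2 ends; OP2 is clear from here.
OP3 starts before OP4 ends → OP4 and OP3 overlap.
OP5 starts after OP4 ends.
OP5 starts after OP3 ends.
Overlapping pairs: OP2 & OP4, OP3 & OP4 — 2 in total.

2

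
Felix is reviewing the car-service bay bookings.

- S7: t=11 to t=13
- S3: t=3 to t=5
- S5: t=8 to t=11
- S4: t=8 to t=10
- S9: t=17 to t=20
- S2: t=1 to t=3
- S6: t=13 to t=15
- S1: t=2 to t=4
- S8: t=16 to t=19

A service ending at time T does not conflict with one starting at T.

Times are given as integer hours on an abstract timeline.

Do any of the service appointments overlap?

Yes

Sorted by start: S2, S1, S3, S4, S5, S7, S6, S8, S9.
S1 starts before S2 ends → S2 and S1 overlap.
That's a conflict, so the schedule is not conflict-free.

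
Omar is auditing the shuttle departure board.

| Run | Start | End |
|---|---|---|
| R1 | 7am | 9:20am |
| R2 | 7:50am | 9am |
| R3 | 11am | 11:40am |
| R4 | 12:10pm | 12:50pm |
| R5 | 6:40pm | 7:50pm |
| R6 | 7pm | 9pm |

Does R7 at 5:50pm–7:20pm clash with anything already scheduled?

R1: ends 9:20am at or before R7 starts 5:50pm → clear.
R2: ends 9am at or before R7 starts 5:50pm → clear.
R3: ends 11:40am at or before R7 starts 5:50pm → clear.
R4: ends 12:50pm at or before R7 starts 5:50pm → clear.
R5: starts 6:40pm before R7 ends 7:20pm, and ends 7:50pm after R7 starts 5:50pm → overlap.
R6: starts 7pm before R7 ends 7:20pm, and ends 9pm after R7 starts 5:50pm → overlap.
R7 overlaps R5, R6.

Yes — it overlaps R5, R6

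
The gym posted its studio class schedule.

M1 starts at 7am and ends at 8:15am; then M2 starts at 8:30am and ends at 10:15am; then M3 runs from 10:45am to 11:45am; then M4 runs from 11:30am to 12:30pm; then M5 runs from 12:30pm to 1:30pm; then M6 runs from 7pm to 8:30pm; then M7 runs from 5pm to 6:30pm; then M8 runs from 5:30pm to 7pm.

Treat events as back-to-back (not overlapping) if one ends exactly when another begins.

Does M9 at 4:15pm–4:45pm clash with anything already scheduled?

M1: ends 8:15am at or before M9 starts 4:15pm → clear.
M2: ends 10:15am at or before M9 starts 4:15pm → clear.
M3: ends 11:45am at or before M9 starts 4:15pm → clear.
M4: ends 12:30pm at or before M9 starts 4:15pm → clear.
M5: ends 1:30pm at or before M9 starts 4:15pm → clear.
M7: starts 5pm at or after M9 ends 4:45pm → clear.
M8: starts 5:30pm at or after M9 ends 4:45pm → clear.
M6: starts 7pm at or after M9 ends 4:45pm → clear.

No — it doesn't clash with anything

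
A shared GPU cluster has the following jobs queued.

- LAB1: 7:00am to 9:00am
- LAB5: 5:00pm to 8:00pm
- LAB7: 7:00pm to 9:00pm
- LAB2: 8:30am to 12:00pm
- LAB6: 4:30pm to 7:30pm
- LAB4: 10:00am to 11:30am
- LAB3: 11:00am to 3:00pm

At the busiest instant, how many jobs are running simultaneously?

Sweep the timeline, counting +1 at each start and −1 at each end (ends before starts at a tie):
7:00am start LAB1 → 1
8:30am start LAB2 → 2
9:00am end LAB1 → 1
10:00am start LAB4 → 2
11:00am start LAB3 → 3
11:30am end LAB4 → 2
12:00pm end LAB2 → 1
3:00pm end LAB3 → 0
4:30pm start LAB6 → 1
5:00pm start LAB5 → 2
7:00pm start LAB7 → 3
7:30pm end LAB6 → 2
8:00pm end LAB5 → 1
9:00pm end LAB7 → 0
Peak is 3, at 11:00am (LAB2, LAB3, LAB4).

3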